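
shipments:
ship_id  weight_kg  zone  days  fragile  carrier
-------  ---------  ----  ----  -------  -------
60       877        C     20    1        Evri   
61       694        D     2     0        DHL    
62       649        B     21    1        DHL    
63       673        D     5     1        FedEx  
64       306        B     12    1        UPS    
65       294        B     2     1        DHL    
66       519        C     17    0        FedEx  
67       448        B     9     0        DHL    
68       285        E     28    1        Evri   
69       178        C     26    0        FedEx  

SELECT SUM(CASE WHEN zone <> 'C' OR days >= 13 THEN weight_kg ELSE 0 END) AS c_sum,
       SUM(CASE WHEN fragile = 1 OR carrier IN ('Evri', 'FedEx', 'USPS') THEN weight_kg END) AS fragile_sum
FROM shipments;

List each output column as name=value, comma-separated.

[c_sum: zone <> 'C' OR days >= 13]
ship_id=60: ✓ → 877
ship_id=61: ✓ → 694
ship_id=62: ✓ → 649
ship_id=63: ✓ → 673
ship_id=64: ✓ → 306
ship_id=65: ✓ → 294
ship_id=66: ✓ → 519
ship_id=67: ✓ → 448
ship_id=68: ✓ → 285
ship_id=69: ✓ → 178
c_sum = 877 + 694 + 649 + 673 + 306 + 294 + 519 + 448 + 285 + 178 = 4923
—
[fragile_sum: fragile = 1 OR carrier IN ('Evri', 'FedEx', 'USPS')]
ship_id=60: ✓ → 877
ship_id=61: ✗
ship_id=62: ✓ → 649
ship_id=63: ✓ → 673
ship_id=64: ✓ → 306
ship_id=65: ✓ → 294
ship_id=66: ✓ → 519
ship_id=67: ✗
ship_id=68: ✓ → 285
ship_id=69: ✓ → 178
fragile_sum = 877 + 649 + 673 + 306 + 294 + 519 + 285 + 178 = 3781

c_sum=4923, fragile_sum=3781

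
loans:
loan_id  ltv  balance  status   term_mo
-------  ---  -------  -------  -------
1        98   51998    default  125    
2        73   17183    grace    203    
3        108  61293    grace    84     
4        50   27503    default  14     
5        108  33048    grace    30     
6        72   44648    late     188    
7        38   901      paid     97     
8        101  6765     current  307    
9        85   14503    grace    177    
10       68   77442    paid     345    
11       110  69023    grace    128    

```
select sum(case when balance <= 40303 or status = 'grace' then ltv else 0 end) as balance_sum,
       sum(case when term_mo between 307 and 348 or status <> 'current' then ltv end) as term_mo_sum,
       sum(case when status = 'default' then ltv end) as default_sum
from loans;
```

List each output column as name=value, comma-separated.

[balance_sum: balance <= 40303 or status = 'grace']
loan_id=1: ✗
loan_id=2: ✓ → 73
loan_id=3: ✓ → 108
loan_id=4: ✓ → 50
loan_id=5: ✓ → 108
loan_id=6: ✗
loan_id=7: ✓ → 38
loan_id=8: ✓ → 101
loan_id=9: ✓ → 85
loan_id=10: ✗
loan_id=11: ✓ → 110
balance_sum = 73 + 108 + 50 + 108 + 38 + 101 + 85 + 110 = 673
—
[term_mo_sum: term_mo between 307 and 348 or status <> 'current']
loan_id=1: ✓ → 98
loan_id=2: ✓ → 73
loan_id=3: ✓ → 108
loan_id=4: ✓ → 50
loan_id=5: ✓ → 108
loan_id=6: ✓ → 72
loan_id=7: ✓ → 38
loan_id=8: ✓ → 101
loan_id=9: ✓ → 85
loan_id=10: ✓ → 68
loan_id=11: ✓ → 110
term_mo_sum = 98 + 73 + 108 + 50 + 108 + 72 + 38 + 101 + 85 + 68 + 110 = 911
—
[default_sum: status = 'default']
loan_id=1: ✓ → 98
loan_id=2: ✗
loan_id=3: ✗
loan_id=4: ✓ → 50
loan_id=5: ✗
loan_id=6: ✗
loan_id=7: ✗
loan_id=8: ✗
loan_id=9: ✗
loan_id=10: ✗
loan_id=11: ✗
default_sum = 98 + 50 = 148

balance_sum=673, term_mo_sum=911, default_sum=148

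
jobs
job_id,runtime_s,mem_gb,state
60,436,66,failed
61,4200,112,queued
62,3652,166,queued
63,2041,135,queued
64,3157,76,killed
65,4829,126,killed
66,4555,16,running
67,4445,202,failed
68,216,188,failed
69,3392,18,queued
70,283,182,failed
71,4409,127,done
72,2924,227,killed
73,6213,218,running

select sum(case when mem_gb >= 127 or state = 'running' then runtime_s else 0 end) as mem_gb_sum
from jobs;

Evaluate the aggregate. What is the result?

job_id=60: ✗
job_id=61: ✗
job_id=62: ✓ → 3652
job_id=63: ✓ → 2041
job_id=64: ✗
job_id=65: ✗
job_id=66: ✓ → 4555
job_id=67: ✓ → 4445
job_id=68: ✓ → 216
job_id=69: ✗
job_id=70: ✓ → 283
job_id=71: ✓ → 4409
job_id=72: ✓ → 2924
job_id=73: ✓ → 6213
mem_gb_sum = 3652 + 2041 + 4555 + 4445 + 216 + 283 + 4409 + 2924 + 6213 = 28738

28738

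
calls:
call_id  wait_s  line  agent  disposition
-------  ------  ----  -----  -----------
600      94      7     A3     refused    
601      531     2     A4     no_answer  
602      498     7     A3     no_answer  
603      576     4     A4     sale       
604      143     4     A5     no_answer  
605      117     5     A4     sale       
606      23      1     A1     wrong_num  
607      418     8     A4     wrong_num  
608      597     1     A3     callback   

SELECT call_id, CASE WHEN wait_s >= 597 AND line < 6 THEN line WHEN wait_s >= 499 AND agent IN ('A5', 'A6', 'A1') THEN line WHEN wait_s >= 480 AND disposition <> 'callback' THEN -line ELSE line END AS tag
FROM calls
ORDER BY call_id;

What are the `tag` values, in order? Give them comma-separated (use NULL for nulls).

call_id=600: ELSE → 7
call_id=601: wait_s >= 480 AND disposition <> 'callback' → -2
call_id=602: wait_s >= 480 AND disposition <> 'callback' → -7
call_id=603: wait_s >= 480 AND disposition <> 'callback' → -4
call_id=604: ELSE → 4
call_id=605: ELSE → 5
call_id=606: ELSE → 1
call_id=607: ELSE → 8
call_id=608: wait_s >= 597 AND line < 6 → 1

7, -2, -7, -4, 4, 5, 1, 8, 1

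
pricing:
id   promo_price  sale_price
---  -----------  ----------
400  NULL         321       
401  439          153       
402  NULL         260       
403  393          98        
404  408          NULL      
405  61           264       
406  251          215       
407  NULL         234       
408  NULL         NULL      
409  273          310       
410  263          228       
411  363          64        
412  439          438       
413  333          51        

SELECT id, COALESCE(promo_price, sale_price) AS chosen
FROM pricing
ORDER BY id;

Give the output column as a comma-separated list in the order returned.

321, 439, 260, 393, 408, 61, 251, 234, NULL, 273, 263, 363, 439, 333

id=400: promo_price=NULL, sale_price=321 → 321
id=401: promo_price=439 → 439
id=402: promo_price=NULL, sale_price=260 → 260
id=403: promo_price=393 → 393
id=404: promo_price=408 → 408
id=405: promo_price=61 → 61
id=406: promo_price=251 → 251
id=407: promo_price=NULL, sale_price=234 → 234
id=408: promo_price=NULL, sale_price=NULL (all NULL) → NULL
id=409: promo_price=273 → 273
id=410: promo_price=263 → 263
id=411: promo_price=363 → 363
id=412: promo_price=439 → 439
id=413: promo_price=333 → 333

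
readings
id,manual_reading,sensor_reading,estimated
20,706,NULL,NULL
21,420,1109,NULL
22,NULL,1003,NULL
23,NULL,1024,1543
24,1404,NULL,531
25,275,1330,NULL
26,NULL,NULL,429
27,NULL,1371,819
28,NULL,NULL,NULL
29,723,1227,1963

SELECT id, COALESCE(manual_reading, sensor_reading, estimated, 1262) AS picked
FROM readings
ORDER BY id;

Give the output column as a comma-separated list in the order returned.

id=20: manual_reading=706 → 706
id=21: manual_reading=420 → 420
id=22: manual_reading=NULL, sensor_reading=1003 → 1003
id=23: manual_reading=NULL, sensor_reading=1024 → 1024
id=24: manual_reading=1404 → 1404
id=25: manual_reading=275 → 275
id=26: manual_reading=NULL, sensor_reading=NULL, estimated=429 → 429
id=27: manual_reading=NULL, sensor_reading=1371 → 1371
id=28: manual_reading=NULL, sensor_reading=NULL, estimated=NULL, → literal 1262 → 1262
id=29: manual_reading=723 → 723

706, 420, 1003, 1024, 1404, 275, 429, 1371, 1262, 723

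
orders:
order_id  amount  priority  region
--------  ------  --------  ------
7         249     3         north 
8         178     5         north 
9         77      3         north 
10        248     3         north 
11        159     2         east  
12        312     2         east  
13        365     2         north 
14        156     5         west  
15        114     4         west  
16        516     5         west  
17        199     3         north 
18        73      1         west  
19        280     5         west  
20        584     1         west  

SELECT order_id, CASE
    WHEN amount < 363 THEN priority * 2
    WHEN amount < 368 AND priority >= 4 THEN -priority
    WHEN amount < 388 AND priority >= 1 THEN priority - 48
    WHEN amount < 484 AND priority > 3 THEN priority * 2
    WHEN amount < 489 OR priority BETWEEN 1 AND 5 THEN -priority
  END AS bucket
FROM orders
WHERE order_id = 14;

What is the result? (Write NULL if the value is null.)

order_id = 14: amount=156, priority=5, region=west.
amount < 363 → true → 10

10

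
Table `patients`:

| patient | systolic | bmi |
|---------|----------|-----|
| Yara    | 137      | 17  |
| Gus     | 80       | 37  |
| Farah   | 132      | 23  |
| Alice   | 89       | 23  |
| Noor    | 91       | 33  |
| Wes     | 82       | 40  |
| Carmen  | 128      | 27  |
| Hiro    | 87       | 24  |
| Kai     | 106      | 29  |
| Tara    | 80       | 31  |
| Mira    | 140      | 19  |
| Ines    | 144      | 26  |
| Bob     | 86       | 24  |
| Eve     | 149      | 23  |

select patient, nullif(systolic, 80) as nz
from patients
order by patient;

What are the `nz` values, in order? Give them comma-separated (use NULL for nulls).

89, 86, 128, 149, 132, NULL, 87, 144, 106, 140, 91, NULL, 82, 137

patient=Alice: systolic=89 vs 80: differ → 89
patient=Bob: systolic=86 vs 80: differ → 86
patient=Carmen: systolic=128 vs 80: differ → 128
patient=Eve: systolic=149 vs 80: differ → 149
patient=Farah: systolic=132 vs 80: differ → 132
patient=Gus: systolic=80 vs 80: equal → NULL
patient=Hiro: systolic=87 vs 80: differ → 87
patient=Ines: systolic=144 vs 80: differ → 144
patient=Kai: systolic=106 vs 80: differ → 106
patient=Mira: systolic=140 vs 80: differ → 140
patient=Noor: systolic=91 vs 80: differ → 91
patient=Tara: systolic=80 vs 80: equal → NULL
patient=Wes: systolic=82 vs 80: differ → 82
patient=Yara: systolic=137 vs 80: differ → 137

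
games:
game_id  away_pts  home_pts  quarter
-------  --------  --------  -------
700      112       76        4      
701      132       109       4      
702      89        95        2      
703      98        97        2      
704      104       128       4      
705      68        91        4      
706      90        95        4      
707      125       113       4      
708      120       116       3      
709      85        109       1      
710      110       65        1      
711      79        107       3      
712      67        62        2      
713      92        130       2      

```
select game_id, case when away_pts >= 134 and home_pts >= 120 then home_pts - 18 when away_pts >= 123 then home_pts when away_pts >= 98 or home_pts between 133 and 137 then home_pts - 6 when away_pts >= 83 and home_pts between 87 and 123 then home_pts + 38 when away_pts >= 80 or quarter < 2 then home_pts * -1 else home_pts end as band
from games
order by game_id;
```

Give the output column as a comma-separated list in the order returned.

70, 109, 133, 91, 122, 91, 133, 113, 110, 147, 59, 107, 62, -130

game_id=700: away_pts >= 98 or home_pts between 133 and 137 → 70
game_id=701: away_pts >= 123 → 109
game_id=702: away_pts >= 83 and home_pts between 87 and 123 → 133
game_id=703: away_pts >= 98 or home_pts between 133 and 137 → 91
game_id=704: away_pts >= 98 or home_pts between 133 and 137 → 122
game_id=705: ELSE → 91
game_id=706: away_pts >= 83 and home_pts between 87 and 123 → 133
game_id=707: away_pts >= 123 → 113
game_id=708: away_pts >= 98 or home_pts between 133 and 137 → 110
game_id=709: away_pts >= 83 and home_pts between 87 and 123 → 147
game_id=710: away_pts >= 98 or home_pts between 133 and 137 → 59
game_id=711: ELSE → 107
game_id=712: ELSE → 62
game_id=713: away_pts >= 80 or quarter < 2 → -130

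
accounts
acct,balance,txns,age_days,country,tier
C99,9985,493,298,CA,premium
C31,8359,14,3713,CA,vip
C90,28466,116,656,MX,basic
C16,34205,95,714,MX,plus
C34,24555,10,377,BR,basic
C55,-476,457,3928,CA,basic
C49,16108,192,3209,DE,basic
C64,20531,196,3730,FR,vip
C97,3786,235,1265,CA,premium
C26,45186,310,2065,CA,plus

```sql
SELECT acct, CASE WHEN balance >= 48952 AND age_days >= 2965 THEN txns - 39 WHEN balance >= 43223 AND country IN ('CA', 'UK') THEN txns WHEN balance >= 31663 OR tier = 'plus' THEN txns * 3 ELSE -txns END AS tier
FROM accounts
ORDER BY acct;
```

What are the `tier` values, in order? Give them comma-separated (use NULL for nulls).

285, 310, -14, -10, -192, -457, -196, -116, -235, -493

acct=C16: balance >= 31663 OR tier = 'plus' → 285
acct=C26: balance >= 43223 AND country IN ('CA', 'UK') → 310
acct=C31: ELSE → -14
acct=C34: ELSE → -10
acct=C49: ELSE → -192
acct=C55: ELSE → -457
acct=C64: ELSE → -196
acct=C90: ELSE → -116
acct=C97: ELSE → -235
acct=C99: ELSE → -493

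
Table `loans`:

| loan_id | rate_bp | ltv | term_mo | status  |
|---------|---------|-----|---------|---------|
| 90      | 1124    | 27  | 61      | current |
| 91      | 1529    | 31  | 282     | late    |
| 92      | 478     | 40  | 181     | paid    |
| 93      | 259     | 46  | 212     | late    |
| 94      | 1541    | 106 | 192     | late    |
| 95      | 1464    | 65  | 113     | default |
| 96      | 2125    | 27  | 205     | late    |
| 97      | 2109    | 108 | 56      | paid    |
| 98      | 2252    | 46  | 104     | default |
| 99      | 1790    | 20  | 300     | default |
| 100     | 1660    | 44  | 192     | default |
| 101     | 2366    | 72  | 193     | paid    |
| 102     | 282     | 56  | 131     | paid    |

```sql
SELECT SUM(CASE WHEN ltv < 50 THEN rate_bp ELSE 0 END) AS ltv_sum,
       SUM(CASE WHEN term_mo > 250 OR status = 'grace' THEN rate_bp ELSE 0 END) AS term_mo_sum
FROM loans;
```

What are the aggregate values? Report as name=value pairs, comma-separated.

[ltv_sum: ltv < 50]
loan_id=90: ✓ → 1124
loan_id=91: ✓ → 1529
loan_id=92: ✓ → 478
loan_id=93: ✓ → 259
loan_id=94: ✗
loan_id=95: ✗
loan_id=96: ✓ → 2125
loan_id=97: ✗
loan_id=98: ✓ → 2252
loan_id=99: ✓ → 1790
loan_id=100: ✓ → 1660
loan_id=101: ✗
loan_id=102: ✗
ltv_sum = 1124 + 1529 + 478 + 259 + 2125 + 2252 + 1790 + 1660 = 11217
—
[term_mo_sum: term_mo > 250 OR status = 'grace']
loan_id=90: ✗
loan_id=91: ✓ → 1529
loan_id=92: ✗
loan_id=93: ✗
loan_id=94: ✗
loan_id=95: ✗
loan_id=96: ✗
loan_id=97: ✗
loan_id=98: ✗
loan_id=99: ✓ → 1790
loan_id=100: ✗
loan_id=101: ✗
loan_id=102: ✗
term_mo_sum = 1529 + 1790 = 3319

ltv_sum=11217, term_mo_sum=3319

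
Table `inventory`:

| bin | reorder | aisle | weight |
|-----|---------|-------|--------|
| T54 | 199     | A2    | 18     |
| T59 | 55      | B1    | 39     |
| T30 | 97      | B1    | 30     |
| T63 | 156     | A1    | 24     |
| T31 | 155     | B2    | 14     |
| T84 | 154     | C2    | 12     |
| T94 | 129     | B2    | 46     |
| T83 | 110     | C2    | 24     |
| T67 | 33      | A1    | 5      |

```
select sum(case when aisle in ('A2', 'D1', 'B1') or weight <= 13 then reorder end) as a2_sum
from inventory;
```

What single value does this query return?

538

bin=T54: ✓ → 199
bin=T59: ✓ → 55
bin=T30: ✓ → 97
bin=T63: ✗
bin=T31: ✗
bin=T84: ✓ → 154
bin=T94: ✗
bin=T83: ✗
bin=T67: ✓ → 33
a2_sum = 199 + 55 + 97 + 154 + 33 = 538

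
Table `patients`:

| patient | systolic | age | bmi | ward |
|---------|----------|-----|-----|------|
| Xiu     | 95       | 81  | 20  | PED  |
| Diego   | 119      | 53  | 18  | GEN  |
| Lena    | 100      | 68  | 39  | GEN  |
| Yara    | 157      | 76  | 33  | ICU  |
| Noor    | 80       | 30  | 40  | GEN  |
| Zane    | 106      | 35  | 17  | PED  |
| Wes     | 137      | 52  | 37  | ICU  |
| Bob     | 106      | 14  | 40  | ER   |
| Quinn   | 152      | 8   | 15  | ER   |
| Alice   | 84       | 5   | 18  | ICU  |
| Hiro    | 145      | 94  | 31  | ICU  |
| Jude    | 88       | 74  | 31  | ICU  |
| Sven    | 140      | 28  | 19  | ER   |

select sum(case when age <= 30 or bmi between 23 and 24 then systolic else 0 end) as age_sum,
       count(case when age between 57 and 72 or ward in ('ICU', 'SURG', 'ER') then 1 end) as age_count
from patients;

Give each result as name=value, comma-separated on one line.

[age_sum: age <= 30 or bmi between 23 and 24]
patient=Xiu: ✗
patient=Diego: ✗
patient=Lena: ✗
patient=Yara: ✗
patient=Noor: ✓ → 80
patient=Zane: ✗
patient=Wes: ✗
patient=Bob: ✓ → 106
patient=Quinn: ✓ → 152
patient=Alice: ✓ → 84
patient=Hiro: ✗
patient=Jude: ✗
patient=Sven: ✓ → 140
age_sum = 80 + 106 + 152 + 84 + 140 = 562
—
[age_count: age between 57 and 72 or ward in ('ICU', 'SURG', 'ER')]
patient=Xiu: ✗
patient=Diego: ✗
patient=Lena: ✓ → 1
patient=Yara: ✓ → 1
patient=Noor: ✗
patient=Zane: ✗
patient=Wes: ✓ → 1
patient=Bob: ✓ → 1
patient=Quinn: ✓ → 1
patient=Alice: ✓ → 1
patient=Hiro: ✓ → 1
patient=Jude: ✓ → 1
patient=Sven: ✓ → 1
age_count = COUNT(1, 1, 1, 1, 1, 1, 1, 1, 1) = 9

age_sum=562, age_count=9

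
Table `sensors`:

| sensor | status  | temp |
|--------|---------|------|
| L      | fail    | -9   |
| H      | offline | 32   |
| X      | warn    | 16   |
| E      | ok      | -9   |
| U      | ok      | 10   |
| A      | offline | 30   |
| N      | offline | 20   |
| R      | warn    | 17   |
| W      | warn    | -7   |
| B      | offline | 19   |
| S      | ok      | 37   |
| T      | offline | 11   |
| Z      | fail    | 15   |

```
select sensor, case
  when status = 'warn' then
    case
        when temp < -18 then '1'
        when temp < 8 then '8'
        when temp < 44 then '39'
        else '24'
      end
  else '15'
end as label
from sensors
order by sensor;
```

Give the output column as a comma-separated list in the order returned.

15, 15, 15, 15, 15, 15, 39, 15, 15, 15, 8, 39, 15

sensor=A: status='offline' → outer ELSE → 15
sensor=B: status='offline' → outer ELSE → 15
sensor=E: status='ok' → outer ELSE → 15
sensor=H: status='offline' → outer ELSE → 15
sensor=L: status='fail' → outer ELSE → 15
sensor=N: status='offline' → outer ELSE → 15
sensor=R: status='warn' → inner[temp < 44] → 39
sensor=S: status='ok' → outer ELSE → 15
sensor=T: status='offline' → outer ELSE → 15
sensor=U: status='ok' → outer ELSE → 15
sensor=W: status='warn' → inner[temp < 8] → 8
sensor=X: status='warn' → inner[temp < 44] → 39
sensor=Z: status='fail' → outer ELSE → 15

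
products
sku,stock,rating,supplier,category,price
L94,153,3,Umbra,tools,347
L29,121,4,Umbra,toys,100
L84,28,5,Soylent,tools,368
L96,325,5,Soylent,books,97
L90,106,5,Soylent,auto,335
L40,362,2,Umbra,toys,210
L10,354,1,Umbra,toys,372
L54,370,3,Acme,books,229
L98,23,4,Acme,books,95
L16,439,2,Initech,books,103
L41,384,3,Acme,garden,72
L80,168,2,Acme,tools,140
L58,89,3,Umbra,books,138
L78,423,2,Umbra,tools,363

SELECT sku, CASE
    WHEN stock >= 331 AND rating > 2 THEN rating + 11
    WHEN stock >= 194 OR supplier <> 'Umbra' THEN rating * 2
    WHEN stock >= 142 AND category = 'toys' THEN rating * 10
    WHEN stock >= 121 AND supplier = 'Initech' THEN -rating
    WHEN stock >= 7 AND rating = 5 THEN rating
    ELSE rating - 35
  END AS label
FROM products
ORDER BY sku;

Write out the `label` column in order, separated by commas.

sku=L10: stock >= 194 OR supplier <> 'Umbra' → 2
sku=L16: stock >= 194 OR supplier <> 'Umbra' → 4
sku=L29: ELSE → -31
sku=L40: stock >= 194 OR supplier <> 'Umbra' → 4
sku=L41: stock >= 331 AND rating > 2 → 14
sku=L54: stock >= 331 AND rating > 2 → 14
sku=L58: ELSE → -32
sku=L78: stock >= 194 OR supplier <> 'Umbra' → 4
sku=L80: stock >= 194 OR supplier <> 'Umbra' → 4
sku=L84: stock >= 194 OR supplier <> 'Umbra' → 10
sku=L90: stock >= 194 OR supplier <> 'Umbra' → 10
sku=L94: ELSE → -32
sku=L96: stock >= 194 OR supplier <> 'Umbra' → 10
sku=L98: stock >= 194 OR supplier <> 'Umbra' → 8

2, 4, -31, 4, 14, 14, -32, 4, 4, 10, 10, -32, 10, 8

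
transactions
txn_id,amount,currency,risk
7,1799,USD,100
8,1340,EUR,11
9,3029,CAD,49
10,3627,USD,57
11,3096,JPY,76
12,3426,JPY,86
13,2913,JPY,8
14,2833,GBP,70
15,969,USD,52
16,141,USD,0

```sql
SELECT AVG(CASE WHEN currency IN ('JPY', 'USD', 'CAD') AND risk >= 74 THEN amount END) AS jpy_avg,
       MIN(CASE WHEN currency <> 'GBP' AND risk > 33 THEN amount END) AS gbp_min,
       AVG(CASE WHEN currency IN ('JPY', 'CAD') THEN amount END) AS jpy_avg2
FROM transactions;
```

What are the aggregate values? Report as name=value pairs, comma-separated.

[jpy_avg: currency IN ('JPY', 'USD', 'CAD') AND risk >= 74]
txn_id=7: ✓ → 1799
txn_id=8: ✗
txn_id=9: ✗
txn_id=10: ✗
txn_id=11: ✓ → 3096
txn_id=12: ✓ → 3426
txn_id=13: ✗
txn_id=14: ✗
txn_id=15: ✗
txn_id=16: ✗
jpy_avg = (1799 + 3096 + 3426) / 3 = 2773.6666666667
—
[gbp_min: currency <> 'GBP' AND risk > 33]
txn_id=7: ✓ → 1799
txn_id=8: ✗
txn_id=9: ✓ → 3029
txn_id=10: ✓ → 3627
txn_id=11: ✓ → 3096
txn_id=12: ✓ → 3426
txn_id=13: ✗
txn_id=14: ✗
txn_id=15: ✓ → 969
txn_id=16: ✗
gbp_min = MIN(1799, 3029, 3627, 3096, 3426, 969) = 969
—
[jpy_avg2: currency IN ('JPY', 'CAD')]
txn_id=7: ✗
txn_id=8: ✗
txn_id=9: ✓ → 3029
txn_id=10: ✗
txn_id=11: ✓ → 3096
txn_id=12: ✓ → 3426
txn_id=13: ✓ → 2913
txn_id=14: ✗
txn_id=15: ✗
txn_id=16: ✗
jpy_avg2 = (3029 + 3096 + 3426 + 2913) / 4 = 3116

jpy_avg=2773.6666666667, gbp_min=969, jpy_avg2=3116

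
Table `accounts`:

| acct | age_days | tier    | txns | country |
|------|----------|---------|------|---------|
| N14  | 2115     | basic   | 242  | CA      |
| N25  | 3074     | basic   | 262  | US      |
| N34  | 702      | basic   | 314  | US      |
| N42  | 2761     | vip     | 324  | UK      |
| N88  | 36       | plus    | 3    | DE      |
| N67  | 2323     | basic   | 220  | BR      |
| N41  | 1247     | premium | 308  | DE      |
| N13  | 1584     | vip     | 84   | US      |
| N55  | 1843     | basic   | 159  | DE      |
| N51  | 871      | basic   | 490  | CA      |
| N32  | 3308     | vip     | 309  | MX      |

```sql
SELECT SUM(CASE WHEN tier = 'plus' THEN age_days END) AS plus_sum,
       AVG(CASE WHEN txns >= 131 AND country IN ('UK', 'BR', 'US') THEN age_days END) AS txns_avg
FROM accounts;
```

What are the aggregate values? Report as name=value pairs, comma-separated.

plus_sum=36, txns_avg=2215

[plus_sum: tier = 'plus']
acct=N14: ✗
acct=N25: ✗
acct=N34: ✗
acct=N42: ✗
acct=N88: ✓ → 36
acct=N67: ✗
acct=N41: ✗
acct=N13: ✗
acct=N55: ✗
acct=N51: ✗
acct=N32: ✗
plus_sum = 36
—
[txns_avg: txns >= 131 AND country IN ('UK', 'BR', 'US')]
acct=N14: ✗
acct=N25: ✓ → 3074
acct=N34: ✓ → 702
acct=N42: ✓ → 2761
acct=N88: ✗
acct=N67: ✓ → 2323
acct=N41: ✗
acct=N13: ✗
acct=N55: ✗
acct=N51: ✗
acct=N32: ✗
txns_avg = (3074 + 702 + 2761 + 2323) / 4 = 2215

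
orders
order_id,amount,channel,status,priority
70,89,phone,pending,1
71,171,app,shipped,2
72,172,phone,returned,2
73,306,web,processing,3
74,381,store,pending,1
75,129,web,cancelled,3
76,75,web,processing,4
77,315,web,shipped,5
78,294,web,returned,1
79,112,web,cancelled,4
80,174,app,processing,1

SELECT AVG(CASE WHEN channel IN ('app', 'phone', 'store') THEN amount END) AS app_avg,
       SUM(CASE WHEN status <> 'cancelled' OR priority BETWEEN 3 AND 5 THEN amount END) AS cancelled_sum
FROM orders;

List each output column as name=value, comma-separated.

[app_avg: channel IN ('app', 'phone', 'store')]
order_id=70: ✓ → 89
order_id=71: ✓ → 171
order_id=72: ✓ → 172
order_id=73: ✗
order_id=74: ✓ → 381
order_id=75: ✗
order_id=76: ✗
order_id=77: ✗
order_id=78: ✗
order_id=79: ✗
order_id=80: ✓ → 174
app_avg = (89 + 171 + 172 + 381 + 174) / 5 = 197.4
—
[cancelled_sum: status <> 'cancelled' OR priority BETWEEN 3 AND 5]
order_id=70: ✓ → 89
order_id=71: ✓ → 171
order_id=72: ✓ → 172
order_id=73: ✓ → 306
order_id=74: ✓ → 381
order_id=75: ✓ → 129
order_id=76: ✓ → 75
order_id=77: ✓ → 315
order_id=78: ✓ → 294
order_id=79: ✓ → 112
order_id=80: ✓ → 174
cancelled_sum = 89 + 171 + 172 + 306 + 381 + 129 + 75 + 315 + 294 + 112 + 174 = 2218

app_avg=197.4, cancelled_sum=2218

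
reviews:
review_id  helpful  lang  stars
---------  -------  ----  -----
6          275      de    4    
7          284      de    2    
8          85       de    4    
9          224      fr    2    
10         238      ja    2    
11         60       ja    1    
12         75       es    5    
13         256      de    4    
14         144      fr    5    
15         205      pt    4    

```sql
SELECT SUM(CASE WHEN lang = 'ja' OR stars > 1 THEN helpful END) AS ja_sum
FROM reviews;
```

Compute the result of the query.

review_id=6: ✓ → 275
review_id=7: ✓ → 284
review_id=8: ✓ → 85
review_id=9: ✓ → 224
review_id=10: ✓ → 238
review_id=11: ✓ → 60
review_id=12: ✓ → 75
review_id=13: ✓ → 256
review_id=14: ✓ → 144
review_id=15: ✓ → 205
ja_sum = 275 + 284 + 85 + 224 + 238 + 60 + 75 + 256 + 144 + 205 = 1846

1846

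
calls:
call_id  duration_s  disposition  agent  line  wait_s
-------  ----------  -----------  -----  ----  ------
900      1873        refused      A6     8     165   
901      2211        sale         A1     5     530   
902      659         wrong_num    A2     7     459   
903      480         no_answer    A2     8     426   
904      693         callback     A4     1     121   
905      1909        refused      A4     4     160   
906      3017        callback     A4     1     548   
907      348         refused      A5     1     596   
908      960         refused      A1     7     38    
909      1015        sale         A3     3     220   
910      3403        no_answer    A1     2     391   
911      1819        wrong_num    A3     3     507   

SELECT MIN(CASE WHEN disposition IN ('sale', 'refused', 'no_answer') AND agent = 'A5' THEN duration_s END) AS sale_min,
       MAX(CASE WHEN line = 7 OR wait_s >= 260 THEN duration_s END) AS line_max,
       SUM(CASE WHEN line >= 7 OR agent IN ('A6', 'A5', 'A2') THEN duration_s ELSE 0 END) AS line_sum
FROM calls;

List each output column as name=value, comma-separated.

[sale_min: disposition IN ('sale', 'refused', 'no_answer') AND agent = 'A5']
call_id=900: ✗
call_id=901: ✗
call_id=902: ✗
call_id=903: ✗
call_id=904: ✗
call_id=905: ✗
call_id=906: ✗
call_id=907: ✓ → 348
call_id=908: ✗
call_id=909: ✗
call_id=910: ✗
call_id=911: ✗
sale_min = MIN(348) = 348
—
[line_max: line = 7 OR wait_s >= 260]
call_id=900: ✗
call_id=901: ✓ → 2211
call_id=902: ✓ → 659
call_id=903: ✓ → 480
call_id=904: ✗
call_id=905: ✗
call_id=906: ✓ → 3017
call_id=907: ✓ → 348
call_id=908: ✓ → 960
call_id=909: ✗
call_id=910: ✓ → 3403
call_id=911: ✓ → 1819
line_max = MAX(2211, 659, 480, 3017, 348, 960, 3403, 1819) = 3403
—
[line_sum: line >= 7 OR agent IN ('A6', 'A5', 'A2')]
call_id=900: ✓ → 1873
call_id=901: ✗
call_id=902: ✓ → 659
call_id=903: ✓ → 480
call_id=904: ✗
call_id=905: ✗
call_id=906: ✗
call_id=907: ✓ → 348
call_id=908: ✓ → 960
call_id=909: ✗
call_id=910: ✗
call_id=911: ✗
line_sum = 1873 + 659 + 480 + 348 + 960 = 4320

sale_min=348, line_max=3403, line_sum=4320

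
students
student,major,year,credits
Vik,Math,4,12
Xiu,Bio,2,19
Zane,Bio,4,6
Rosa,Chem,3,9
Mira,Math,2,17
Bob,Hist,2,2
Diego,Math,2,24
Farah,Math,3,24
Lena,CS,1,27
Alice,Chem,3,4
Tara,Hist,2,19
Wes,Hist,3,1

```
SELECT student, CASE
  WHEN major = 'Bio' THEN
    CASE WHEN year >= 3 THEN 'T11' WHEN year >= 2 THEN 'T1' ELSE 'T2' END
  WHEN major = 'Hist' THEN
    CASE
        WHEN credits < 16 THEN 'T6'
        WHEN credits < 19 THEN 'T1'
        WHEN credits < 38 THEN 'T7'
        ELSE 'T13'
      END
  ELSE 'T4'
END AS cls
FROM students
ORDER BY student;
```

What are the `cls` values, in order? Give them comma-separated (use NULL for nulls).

student=Alice: major='Chem' → outer ELSE → T4
student=Bob: major='Hist' → inner[credits < 16] → T6
student=Diego: major='Math' → outer ELSE → T4
student=Farah: major='Math' → outer ELSE → T4
student=Lena: major='CS' → outer ELSE → T4
student=Mira: major='Math' → outer ELSE → T4
student=Rosa: major='Chem' → outer ELSE → T4
student=Tara: major='Hist' → inner[credits < 38] → T7
student=Vik: major='Math' → outer ELSE → T4
student=Wes: major='Hist' → inner[credits < 16] → T6
student=Xiu: major='Bio' → inner[year >= 2] → T1
student=Zane: major='Bio' → inner[year >= 3] → T11

T4, T6, T4, T4, T4, T4, T4, T7, T4, T6, T1, T11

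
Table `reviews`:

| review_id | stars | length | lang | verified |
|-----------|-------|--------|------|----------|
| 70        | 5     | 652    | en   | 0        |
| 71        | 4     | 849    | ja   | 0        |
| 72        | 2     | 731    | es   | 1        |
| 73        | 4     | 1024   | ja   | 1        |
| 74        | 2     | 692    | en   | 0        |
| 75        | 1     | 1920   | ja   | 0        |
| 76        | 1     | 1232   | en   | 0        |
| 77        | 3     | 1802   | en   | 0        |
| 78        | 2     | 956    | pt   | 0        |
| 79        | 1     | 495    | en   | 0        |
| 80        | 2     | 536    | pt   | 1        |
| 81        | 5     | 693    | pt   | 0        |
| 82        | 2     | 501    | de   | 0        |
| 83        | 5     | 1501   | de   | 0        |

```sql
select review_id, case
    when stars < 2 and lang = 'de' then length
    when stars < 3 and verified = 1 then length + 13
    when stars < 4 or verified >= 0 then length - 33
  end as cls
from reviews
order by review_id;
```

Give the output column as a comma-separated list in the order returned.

review_id=70: stars < 4 or verified >= 0 → 619
review_id=71: stars < 4 or verified >= 0 → 816
review_id=72: stars < 3 and verified = 1 → 744
review_id=73: stars < 4 or verified >= 0 → 991
review_id=74: stars < 4 or verified >= 0 → 659
review_id=75: stars < 4 or verified >= 0 → 1887
review_id=76: stars < 4 or verified >= 0 → 1199
review_id=77: stars < 4 or verified >= 0 → 1769
review_id=78: stars < 4 or verified >= 0 → 923
review_id=79: stars < 4 or verified >= 0 → 462
review_id=80: stars < 3 and verified = 1 → 549
review_id=81: stars < 4 or verified >= 0 → 660
review_id=82: stars < 4 or verified >= 0 → 468
review_id=83: stars < 4 or verified >= 0 → 1468

619, 816, 744, 991, 659, 1887, 1199, 1769, 923, 462, 549, 660, 468, 1468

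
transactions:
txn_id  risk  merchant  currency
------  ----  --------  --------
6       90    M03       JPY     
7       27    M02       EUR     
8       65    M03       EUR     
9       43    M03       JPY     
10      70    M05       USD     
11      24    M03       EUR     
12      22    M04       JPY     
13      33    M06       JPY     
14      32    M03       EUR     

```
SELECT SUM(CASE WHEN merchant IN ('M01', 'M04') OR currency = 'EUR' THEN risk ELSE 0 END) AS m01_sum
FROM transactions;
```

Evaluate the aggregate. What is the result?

txn_id=6: ✗
txn_id=7: ✓ → 27
txn_id=8: ✓ → 65
txn_id=9: ✗
txn_id=10: ✗
txn_id=11: ✓ → 24
txn_id=12: ✓ → 22
txn_id=13: ✗
txn_id=14: ✓ → 32
m01_sum = 27 + 65 + 24 + 22 + 32 = 170

170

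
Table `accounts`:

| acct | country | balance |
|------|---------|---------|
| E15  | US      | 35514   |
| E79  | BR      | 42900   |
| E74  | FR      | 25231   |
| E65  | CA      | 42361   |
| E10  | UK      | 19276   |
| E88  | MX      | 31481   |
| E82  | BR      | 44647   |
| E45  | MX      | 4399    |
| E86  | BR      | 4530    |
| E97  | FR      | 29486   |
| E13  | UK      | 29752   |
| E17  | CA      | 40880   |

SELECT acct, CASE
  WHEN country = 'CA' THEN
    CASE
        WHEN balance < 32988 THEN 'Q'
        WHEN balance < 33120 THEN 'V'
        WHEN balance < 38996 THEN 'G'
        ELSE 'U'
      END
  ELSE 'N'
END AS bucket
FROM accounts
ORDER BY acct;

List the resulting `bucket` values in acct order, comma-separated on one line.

acct=E10: country='UK' → outer ELSE → N
acct=E13: country='UK' → outer ELSE → N
acct=E15: country='US' → outer ELSE → N
acct=E17: country='CA' → inner[ELSE] → U
acct=E45: country='MX' → outer ELSE → N
acct=E65: country='CA' → inner[ELSE] → U
acct=E74: country='FR' → outer ELSE → N
acct=E79: country='BR' → outer ELSE → N
acct=E82: country='BR' → outer ELSE → N
acct=E86: country='BR' → outer ELSE → N
acct=E88: country='MX' → outer ELSE → N
acct=E97: country='FR' → outer ELSE → N

N, N, N, U, N, U, N, N, N, N, N, N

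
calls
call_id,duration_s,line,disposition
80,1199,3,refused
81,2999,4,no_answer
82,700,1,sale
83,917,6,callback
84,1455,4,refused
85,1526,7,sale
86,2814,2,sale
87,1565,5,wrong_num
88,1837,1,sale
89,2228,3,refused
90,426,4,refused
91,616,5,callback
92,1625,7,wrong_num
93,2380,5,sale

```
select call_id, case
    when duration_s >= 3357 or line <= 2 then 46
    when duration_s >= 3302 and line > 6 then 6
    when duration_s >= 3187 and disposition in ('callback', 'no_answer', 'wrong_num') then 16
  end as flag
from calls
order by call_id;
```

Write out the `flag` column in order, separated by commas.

call_id=80: (no match → NULL) → NULL
call_id=81: (no match → NULL) → NULL
call_id=82: duration_s >= 3357 or line <= 2 → 46
call_id=83: (no match → NULL) → NULL
call_id=84: (no match → NULL) → NULL
call_id=85: (no match → NULL) → NULL
call_id=86: duration_s >= 3357 or line <= 2 → 46
call_id=87: (no match → NULL) → NULL
call_id=88: duration_s >= 3357 or line <= 2 → 46
call_id=89: (no match → NULL) → NULL
call_id=90: (no match → NULL) → NULL
call_id=91: (no match → NULL) → NULL
call_id=92: (no match → NULL) → NULL
call_id=93: (no match → NULL) → NULL

NULL, NULL, 46, NULL, NULL, NULL, 46, NULL, 46, NULL, NULL, NULL, NULL, NULL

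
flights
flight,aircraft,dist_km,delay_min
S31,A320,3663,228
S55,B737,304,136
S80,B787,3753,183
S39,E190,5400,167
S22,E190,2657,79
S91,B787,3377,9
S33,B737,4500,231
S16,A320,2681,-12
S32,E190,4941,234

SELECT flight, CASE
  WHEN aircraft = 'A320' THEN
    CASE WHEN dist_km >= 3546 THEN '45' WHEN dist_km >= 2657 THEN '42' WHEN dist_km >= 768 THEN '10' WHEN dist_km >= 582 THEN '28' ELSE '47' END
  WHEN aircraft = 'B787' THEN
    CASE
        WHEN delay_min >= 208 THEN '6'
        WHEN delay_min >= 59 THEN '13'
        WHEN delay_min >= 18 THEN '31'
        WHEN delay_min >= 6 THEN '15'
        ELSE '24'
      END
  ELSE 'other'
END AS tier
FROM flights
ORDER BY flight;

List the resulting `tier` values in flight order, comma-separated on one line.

flight=S16: aircraft='A320' → inner[dist_km >= 2657] → 42
flight=S22: aircraft='E190' → outer ELSE → other
flight=S31: aircraft='A320' → inner[dist_km >= 3546] → 45
flight=S32: aircraft='E190' → outer ELSE → other
flight=S33: aircraft='B737' → outer ELSE → other
flight=S39: aircraft='E190' → outer ELSE → other
flight=S55: aircraft='B737' → outer ELSE → other
flight=S80: aircraft='B787' → inner[delay_min >= 59] → 13
flight=S91: aircraft='B787' → inner[delay_min >= 6] → 15

42, other, 45, other, other, other, other, 13, 15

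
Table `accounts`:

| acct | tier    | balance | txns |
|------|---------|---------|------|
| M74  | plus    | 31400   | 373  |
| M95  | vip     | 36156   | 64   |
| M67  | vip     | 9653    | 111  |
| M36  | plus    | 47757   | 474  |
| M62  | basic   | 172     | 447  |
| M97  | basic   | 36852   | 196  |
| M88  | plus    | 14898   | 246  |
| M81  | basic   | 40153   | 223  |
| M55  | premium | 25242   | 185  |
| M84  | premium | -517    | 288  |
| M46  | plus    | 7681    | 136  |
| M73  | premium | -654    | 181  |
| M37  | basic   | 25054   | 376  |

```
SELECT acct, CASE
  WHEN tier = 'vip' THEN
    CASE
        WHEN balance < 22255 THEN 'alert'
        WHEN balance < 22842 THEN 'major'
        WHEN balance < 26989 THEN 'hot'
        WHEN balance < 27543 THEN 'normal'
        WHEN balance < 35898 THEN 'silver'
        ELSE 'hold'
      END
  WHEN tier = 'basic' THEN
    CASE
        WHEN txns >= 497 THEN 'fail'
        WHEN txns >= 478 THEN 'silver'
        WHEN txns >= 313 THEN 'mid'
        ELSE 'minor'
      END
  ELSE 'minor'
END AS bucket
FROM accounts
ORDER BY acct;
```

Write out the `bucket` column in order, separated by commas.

acct=M36: tier='plus' → outer ELSE → minor
acct=M37: tier='basic' → inner[txns >= 313] → mid
acct=M46: tier='plus' → outer ELSE → minor
acct=M55: tier='premium' → outer ELSE → minor
acct=M62: tier='basic' → inner[txns >= 313] → mid
acct=M67: tier='vip' → inner[balance < 22255] → alert
acct=M73: tier='premium' → outer ELSE → minor
acct=M74: tier='plus' → outer ELSE → minor
acct=M81: tier='basic' → inner[ELSE] → minor
acct=M84: tier='premium' → outer ELSE → minor
acct=M88: tier='plus' → outer ELSE → minor
acct=M95: tier='vip' → inner[ELSE] → hold
acct=M97: tier='basic' → inner[ELSE] → minor

minor, mid, minor, minor, mid, alert, minor, minor, minor, minor, minor, hold, minor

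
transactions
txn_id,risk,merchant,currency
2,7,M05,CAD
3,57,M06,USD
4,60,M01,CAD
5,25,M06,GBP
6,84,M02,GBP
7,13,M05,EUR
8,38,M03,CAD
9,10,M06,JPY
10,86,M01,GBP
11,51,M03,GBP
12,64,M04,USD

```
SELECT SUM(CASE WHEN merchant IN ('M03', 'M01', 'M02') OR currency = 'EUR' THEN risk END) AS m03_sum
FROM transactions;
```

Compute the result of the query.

332

txn_id=2: ✗
txn_id=3: ✗
txn_id=4: ✓ → 60
txn_id=5: ✗
txn_id=6: ✓ → 84
txn_id=7: ✓ → 13
txn_id=8: ✓ → 38
txn_id=9: ✗
txn_id=10: ✓ → 86
txn_id=11: ✓ → 51
txn_id=12: ✗
m03_sum = 60 + 84 + 13 + 38 + 86 + 51 = 332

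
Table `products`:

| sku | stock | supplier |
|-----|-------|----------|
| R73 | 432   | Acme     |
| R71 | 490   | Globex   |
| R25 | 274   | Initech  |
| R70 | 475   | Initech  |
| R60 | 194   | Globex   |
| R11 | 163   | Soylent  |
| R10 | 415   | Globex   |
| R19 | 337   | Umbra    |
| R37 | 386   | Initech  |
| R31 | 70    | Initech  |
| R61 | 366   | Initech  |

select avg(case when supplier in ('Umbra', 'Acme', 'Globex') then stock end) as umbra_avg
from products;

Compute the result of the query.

373.6

sku=R73: ✓ → 432
sku=R71: ✓ → 490
sku=R25: ✗
sku=R70: ✗
sku=R60: ✓ → 194
sku=R11: ✗
sku=R10: ✓ → 415
sku=R19: ✓ → 337
sku=R37: ✗
sku=R31: ✗
sku=R61: ✗
umbra_avg = (432 + 490 + 194 + 415 + 337) / 5 = 373.6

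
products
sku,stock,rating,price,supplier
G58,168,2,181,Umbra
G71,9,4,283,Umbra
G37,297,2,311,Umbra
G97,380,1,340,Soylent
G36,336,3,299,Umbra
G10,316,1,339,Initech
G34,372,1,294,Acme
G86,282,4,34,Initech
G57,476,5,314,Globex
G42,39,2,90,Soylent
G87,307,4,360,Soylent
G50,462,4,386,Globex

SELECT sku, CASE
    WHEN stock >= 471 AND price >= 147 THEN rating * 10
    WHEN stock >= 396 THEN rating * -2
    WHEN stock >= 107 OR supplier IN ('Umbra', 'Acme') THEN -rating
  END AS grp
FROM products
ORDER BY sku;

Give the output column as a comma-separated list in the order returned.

sku=G10: stock >= 107 OR supplier IN ('Umbra', 'Acme') → -1
sku=G34: stock >= 107 OR supplier IN ('Umbra', 'Acme') → -1
sku=G36: stock >= 107 OR supplier IN ('Umbra', 'Acme') → -3
sku=G37: stock >= 107 OR supplier IN ('Umbra', 'Acme') → -2
sku=G42: (no match → NULL) → NULL
sku=G50: stock >= 396 → -8
sku=G57: stock >= 471 AND price >= 147 → 50
sku=G58: stock >= 107 OR supplier IN ('Umbra', 'Acme') → -2
sku=G71: stock >= 107 OR supplier IN ('Umbra', 'Acme') → -4
sku=G86: stock >= 107 OR supplier IN ('Umbra', 'Acme') → -4
sku=G87: stock >= 107 OR supplier IN ('Umbra', 'Acme') → -4
sku=G97: stock >= 107 OR supplier IN ('Umbra', 'Acme') → -1

-1, -1, -3, -2, NULL, -8, 50, -2, -4, -4, -4, -1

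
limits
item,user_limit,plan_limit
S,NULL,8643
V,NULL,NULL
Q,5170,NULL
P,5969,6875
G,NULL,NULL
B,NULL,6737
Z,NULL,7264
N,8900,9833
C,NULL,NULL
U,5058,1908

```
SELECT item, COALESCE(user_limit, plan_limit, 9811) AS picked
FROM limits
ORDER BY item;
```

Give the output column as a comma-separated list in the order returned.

6737, 9811, 9811, 8900, 5969, 5170, 8643, 5058, 9811, 7264

item=B: user_limit=NULL, plan_limit=6737 → 6737
item=C: user_limit=NULL, plan_limit=NULL, → literal 9811 → 9811
item=G: user_limit=NULL, plan_limit=NULL, → literal 9811 → 9811
item=N: user_limit=8900 → 8900
item=P: user_limit=5969 → 5969
item=Q: user_limit=5170 → 5170
item=S: user_limit=NULL, plan_limit=8643 → 8643
item=U: user_limit=5058 → 5058
item=V: user_limit=NULL, plan_limit=NULL, → literal 9811 → 9811
item=Z: user_limit=NULL, plan_limit=7264 → 7264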